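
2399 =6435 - 4036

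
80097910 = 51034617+29063293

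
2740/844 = 3 + 52/211 = 3.25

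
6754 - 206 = 6548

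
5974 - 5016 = 958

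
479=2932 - 2453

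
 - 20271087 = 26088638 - 46359725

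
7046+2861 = 9907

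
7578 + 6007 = 13585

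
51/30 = 1 + 7/10 = 1.70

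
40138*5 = 200690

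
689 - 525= 164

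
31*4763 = 147653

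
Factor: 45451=7^1*43^1*151^1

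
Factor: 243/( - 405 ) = - 3^1*5^(-1) = - 3/5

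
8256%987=360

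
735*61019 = 44848965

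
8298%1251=792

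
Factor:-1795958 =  - 2^1*53^1* 16943^1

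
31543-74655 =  - 43112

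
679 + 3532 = 4211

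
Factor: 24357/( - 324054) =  - 2^( - 1 )*3^( - 2 )*17^( - 1) *23^1=-  23/306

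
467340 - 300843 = 166497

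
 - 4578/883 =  - 6 + 720/883=- 5.18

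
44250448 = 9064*4882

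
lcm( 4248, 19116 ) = 38232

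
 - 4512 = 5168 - 9680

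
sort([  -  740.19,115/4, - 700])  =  [  -  740.19,-700,115/4] 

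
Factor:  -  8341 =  - 19^1 *439^1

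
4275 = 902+3373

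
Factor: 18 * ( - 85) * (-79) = 120870 = 2^1*3^2*5^1*17^1*79^1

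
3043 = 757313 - 754270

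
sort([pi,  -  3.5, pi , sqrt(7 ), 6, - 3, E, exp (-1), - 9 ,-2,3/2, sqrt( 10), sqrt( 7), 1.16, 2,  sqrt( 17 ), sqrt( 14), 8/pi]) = [ - 9, - 3.5, - 3,-2 , exp( - 1),1.16, 3/2,2,8/pi, sqrt( 7 ),sqrt( 7), E , pi, pi, sqrt( 10 ), sqrt( 14 ), sqrt (17 ), 6]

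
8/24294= 4/12147 = 0.00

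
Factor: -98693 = -7^1*23^1*613^1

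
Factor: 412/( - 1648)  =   - 2^( - 2 )= - 1/4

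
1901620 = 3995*476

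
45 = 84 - 39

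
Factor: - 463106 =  -2^1* 7^1*19^1*1741^1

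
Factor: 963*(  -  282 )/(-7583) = 2^1*3^3 * 47^1 *107^1*7583^( -1) = 271566/7583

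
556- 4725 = -4169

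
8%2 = 0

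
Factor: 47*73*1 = 3431 = 47^1*73^1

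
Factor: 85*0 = 0 = 0^1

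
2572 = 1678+894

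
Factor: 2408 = 2^3*7^1*43^1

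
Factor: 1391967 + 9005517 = 2^2*3^5*19^1*563^1 = 10397484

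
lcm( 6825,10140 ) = 354900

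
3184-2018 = 1166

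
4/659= 4/659   =  0.01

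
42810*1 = 42810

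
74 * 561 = 41514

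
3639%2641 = 998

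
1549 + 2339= 3888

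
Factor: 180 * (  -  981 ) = -2^2 * 3^4 * 5^1*109^1 = -176580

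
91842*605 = 55564410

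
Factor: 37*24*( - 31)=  - 2^3*3^1 * 31^1*37^1  =  -  27528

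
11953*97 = 1159441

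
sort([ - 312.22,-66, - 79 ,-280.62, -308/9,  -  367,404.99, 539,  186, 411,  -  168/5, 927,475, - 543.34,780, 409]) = [ - 543.34, - 367,  -  312.22,  -  280.62 , -79,-66,  -  308/9,-168/5, 186,404.99,  409, 411 , 475, 539,  780  ,  927 ]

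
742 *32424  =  24058608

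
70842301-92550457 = - 21708156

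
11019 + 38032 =49051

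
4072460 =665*6124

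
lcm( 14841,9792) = 949824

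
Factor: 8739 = 3^2*971^1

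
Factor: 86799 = 3^1*28933^1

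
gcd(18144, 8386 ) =14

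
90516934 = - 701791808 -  - 792308742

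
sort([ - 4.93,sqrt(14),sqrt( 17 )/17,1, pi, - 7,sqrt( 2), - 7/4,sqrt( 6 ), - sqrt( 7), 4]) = [ - 7, - 4.93, - sqrt( 7)  , - 7/4, sqrt ( 17)/17 , 1,sqrt(2), sqrt( 6 ), pi, sqrt(14 ),4]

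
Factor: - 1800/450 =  - 4 = - 2^2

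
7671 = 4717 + 2954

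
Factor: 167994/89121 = 2^1*3^3*17^1* 487^(-1 )= 918/487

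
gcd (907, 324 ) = 1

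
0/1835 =0 = 0.00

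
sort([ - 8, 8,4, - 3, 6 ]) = [ - 8, - 3,4,6, 8]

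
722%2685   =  722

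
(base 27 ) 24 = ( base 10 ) 58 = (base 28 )22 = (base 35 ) 1n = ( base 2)111010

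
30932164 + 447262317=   478194481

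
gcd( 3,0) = 3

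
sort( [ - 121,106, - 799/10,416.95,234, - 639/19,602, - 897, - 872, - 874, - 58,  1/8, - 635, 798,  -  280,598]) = [ - 897, - 874, - 872, - 635, - 280, - 121, - 799/10, - 58,- 639/19, 1/8,  106,  234,416.95,598,602, 798]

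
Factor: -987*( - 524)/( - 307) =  - 517188/307 = - 2^2*3^1*7^1* 47^1*131^1*307^(  -  1 )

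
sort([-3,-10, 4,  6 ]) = [ - 10,  -  3,4,6]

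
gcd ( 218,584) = 2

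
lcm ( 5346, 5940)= 53460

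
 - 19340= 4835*( - 4) 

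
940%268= 136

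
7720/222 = 34 + 86/111 = 34.77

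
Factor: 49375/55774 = 625/706 =2^(-1)*5^4*353^ (-1 ) 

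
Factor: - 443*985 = -5^1 * 197^1 * 443^1 = - 436355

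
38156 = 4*9539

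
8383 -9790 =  - 1407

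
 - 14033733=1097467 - 15131200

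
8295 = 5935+2360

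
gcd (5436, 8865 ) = 9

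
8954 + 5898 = 14852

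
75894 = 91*834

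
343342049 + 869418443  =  1212760492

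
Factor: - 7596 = - 2^2*3^2*211^1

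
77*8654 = 666358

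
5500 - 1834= 3666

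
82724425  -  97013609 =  - 14289184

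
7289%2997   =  1295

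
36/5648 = 9/1412 = 0.01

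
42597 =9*4733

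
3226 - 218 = 3008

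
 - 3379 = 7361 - 10740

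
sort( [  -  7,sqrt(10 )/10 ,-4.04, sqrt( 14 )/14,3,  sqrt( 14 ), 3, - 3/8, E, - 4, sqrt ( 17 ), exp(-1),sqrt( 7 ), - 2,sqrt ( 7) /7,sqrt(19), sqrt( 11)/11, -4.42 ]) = [ - 7,- 4.42, - 4.04, - 4, - 2, - 3/8, sqrt (14)/14,sqrt( 11 )/11, sqrt( 10 )/10,exp( - 1), sqrt( 7 )/7, sqrt( 7),E,  3,3, sqrt( 14), sqrt (17), sqrt( 19) ]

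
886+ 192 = 1078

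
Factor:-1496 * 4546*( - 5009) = 2^4*11^1*17^1*2273^1*5009^1 =34065287344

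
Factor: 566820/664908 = 705/827 = 3^1*5^1*47^1*827^( - 1) 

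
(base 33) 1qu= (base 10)1977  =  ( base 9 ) 2636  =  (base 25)342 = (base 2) 11110111001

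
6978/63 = 2326/21 = 110.76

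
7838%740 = 438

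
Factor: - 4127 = -4127^1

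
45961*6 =275766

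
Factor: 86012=2^2*21503^1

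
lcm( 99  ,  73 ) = 7227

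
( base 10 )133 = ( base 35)3s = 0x85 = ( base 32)45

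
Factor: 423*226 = 2^1*3^2*47^1*113^1 = 95598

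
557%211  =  135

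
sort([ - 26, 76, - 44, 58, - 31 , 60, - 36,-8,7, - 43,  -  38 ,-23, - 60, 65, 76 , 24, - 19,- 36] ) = [ - 60,-44, - 43 , - 38, - 36,-36, - 31, - 26,-23,-19,-8, 7, 24, 58, 60,65, 76,76 ] 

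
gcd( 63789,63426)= 33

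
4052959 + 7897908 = 11950867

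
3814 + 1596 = 5410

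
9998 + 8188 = 18186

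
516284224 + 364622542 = 880906766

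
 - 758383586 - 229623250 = - 988006836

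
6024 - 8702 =-2678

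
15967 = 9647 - - 6320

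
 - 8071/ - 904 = 8071/904 = 8.93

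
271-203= 68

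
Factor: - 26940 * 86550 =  - 2331657000 = - 2^3*3^2*5^3*449^1*577^1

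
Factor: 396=2^2 * 3^2*11^1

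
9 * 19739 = 177651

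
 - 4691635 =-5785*811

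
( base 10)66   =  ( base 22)30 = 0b1000010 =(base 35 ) 1v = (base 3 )2110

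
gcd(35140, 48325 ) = 5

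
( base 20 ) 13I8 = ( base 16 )2560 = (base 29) BAR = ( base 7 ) 36616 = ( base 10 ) 9568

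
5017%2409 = 199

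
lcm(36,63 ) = 252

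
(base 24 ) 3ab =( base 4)132323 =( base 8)3673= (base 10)1979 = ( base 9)2638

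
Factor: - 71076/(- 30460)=17769/7615=3^1*5^( - 1)* 1523^ ( - 1 )*5923^1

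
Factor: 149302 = 2^1*19^1 * 3929^1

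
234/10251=26/1139 = 0.02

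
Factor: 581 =7^1 * 83^1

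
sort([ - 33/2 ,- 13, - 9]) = [-33/2 ,  -  13,  -  9 ]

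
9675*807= 7807725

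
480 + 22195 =22675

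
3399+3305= 6704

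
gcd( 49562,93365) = 1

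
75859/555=75859/555  =  136.68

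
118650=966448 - 847798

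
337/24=337/24 = 14.04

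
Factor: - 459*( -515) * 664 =2^3*3^3*5^1*17^1* 83^1*103^1 = 156959640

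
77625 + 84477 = 162102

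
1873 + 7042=8915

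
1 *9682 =9682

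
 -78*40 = - 3120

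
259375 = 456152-196777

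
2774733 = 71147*39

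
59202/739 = 80+82/739=80.11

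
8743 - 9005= - 262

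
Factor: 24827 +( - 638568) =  - 613741^1 =-613741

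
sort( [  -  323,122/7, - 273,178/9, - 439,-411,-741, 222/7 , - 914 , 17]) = [  -  914, - 741, - 439, - 411,- 323, - 273,17,122/7, 178/9, 222/7]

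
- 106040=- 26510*4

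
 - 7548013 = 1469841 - 9017854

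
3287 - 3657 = - 370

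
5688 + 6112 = 11800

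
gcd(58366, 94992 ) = 2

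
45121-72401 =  - 27280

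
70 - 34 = 36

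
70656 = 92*768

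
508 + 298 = 806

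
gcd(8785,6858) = 1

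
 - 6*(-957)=5742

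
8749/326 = 26+273/326 = 26.84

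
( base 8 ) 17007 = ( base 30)8g7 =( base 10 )7687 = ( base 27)AEJ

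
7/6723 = 7/6723 = 0.00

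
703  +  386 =1089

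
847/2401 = 121/343=0.35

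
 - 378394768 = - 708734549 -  - 330339781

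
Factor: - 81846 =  - 2^1*3^2*4547^1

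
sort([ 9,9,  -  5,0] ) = [ - 5,0,9, 9 ] 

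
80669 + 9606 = 90275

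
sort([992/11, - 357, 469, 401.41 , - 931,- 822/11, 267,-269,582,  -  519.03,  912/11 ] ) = [  -  931, - 519.03,-357, - 269, - 822/11 , 912/11,992/11, 267,401.41,469, 582 ] 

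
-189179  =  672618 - 861797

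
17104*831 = 14213424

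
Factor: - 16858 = - 2^1*8429^1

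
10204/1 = 10204  =  10204.00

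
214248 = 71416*3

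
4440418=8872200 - 4431782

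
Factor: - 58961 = -7^1*  8423^1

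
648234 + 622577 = 1270811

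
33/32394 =11/10798 = 0.00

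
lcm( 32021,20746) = 1472966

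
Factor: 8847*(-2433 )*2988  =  -2^2*3^5*83^1*811^1*983^1=- 64315955988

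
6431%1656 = 1463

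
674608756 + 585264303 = 1259873059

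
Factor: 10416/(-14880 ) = -7/10 = -2^( - 1)*5^(-1 )*7^1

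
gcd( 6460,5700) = 380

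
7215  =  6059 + 1156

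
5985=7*855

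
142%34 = 6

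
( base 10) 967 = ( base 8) 1707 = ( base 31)106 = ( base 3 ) 1022211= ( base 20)287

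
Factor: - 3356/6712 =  - 1/2=- 2^( - 1)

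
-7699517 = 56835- 7756352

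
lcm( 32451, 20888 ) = 1817256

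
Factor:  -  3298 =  -2^1*17^1*97^1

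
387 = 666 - 279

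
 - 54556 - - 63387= 8831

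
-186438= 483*(  -  386 ) 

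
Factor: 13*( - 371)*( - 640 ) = 3086720=2^7 * 5^1*7^1 *13^1*53^1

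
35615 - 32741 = 2874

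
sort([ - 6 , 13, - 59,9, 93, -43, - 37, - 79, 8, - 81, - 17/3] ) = [ - 81 ,-79, - 59, - 43, -37,-6, - 17/3, 8,9, 13, 93 ]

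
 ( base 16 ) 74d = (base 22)3IL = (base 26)2JN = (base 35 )1IE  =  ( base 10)1869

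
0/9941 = 0 = 0.00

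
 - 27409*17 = -465953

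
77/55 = 1  +  2/5 = 1.40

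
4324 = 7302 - 2978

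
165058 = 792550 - 627492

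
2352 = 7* 336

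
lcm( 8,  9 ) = 72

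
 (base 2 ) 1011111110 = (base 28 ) ra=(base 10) 766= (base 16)2fe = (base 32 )NU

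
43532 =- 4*( - 10883)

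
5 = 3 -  - 2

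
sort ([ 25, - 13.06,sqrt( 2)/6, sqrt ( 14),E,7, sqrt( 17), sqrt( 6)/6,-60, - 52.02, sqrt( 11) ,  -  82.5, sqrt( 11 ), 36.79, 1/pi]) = [ - 82.5, - 60, - 52.02, - 13.06, sqrt( 2)/6, 1/pi , sqrt( 6 ) /6, E, sqrt( 11), sqrt(11 ),sqrt(14), sqrt(17), 7, 25, 36.79]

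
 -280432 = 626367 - 906799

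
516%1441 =516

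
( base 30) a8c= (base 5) 244002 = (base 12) 5430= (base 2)10010000100100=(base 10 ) 9252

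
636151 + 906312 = 1542463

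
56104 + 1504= 57608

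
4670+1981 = 6651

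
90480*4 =361920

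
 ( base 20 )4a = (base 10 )90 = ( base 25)3F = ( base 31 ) 2S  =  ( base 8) 132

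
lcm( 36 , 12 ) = 36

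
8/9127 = 8/9127=0.00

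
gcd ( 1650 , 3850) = 550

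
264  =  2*132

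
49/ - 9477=-1 + 9428/9477=- 0.01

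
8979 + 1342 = 10321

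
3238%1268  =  702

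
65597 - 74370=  - 8773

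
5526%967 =691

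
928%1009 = 928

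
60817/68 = 894+25/68= 894.37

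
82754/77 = 1074 + 8/11 = 1074.73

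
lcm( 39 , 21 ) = 273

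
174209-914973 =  - 740764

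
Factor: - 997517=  - 977^1*1021^1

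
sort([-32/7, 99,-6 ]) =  [ - 6, - 32/7, 99] 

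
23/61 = 23/61 =0.38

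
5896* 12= 70752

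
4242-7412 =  - 3170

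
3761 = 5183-1422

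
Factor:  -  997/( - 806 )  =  2^( - 1 )*13^(  -  1 )*31^(- 1) * 997^1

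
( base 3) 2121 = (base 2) 1000110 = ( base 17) 42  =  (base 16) 46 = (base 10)70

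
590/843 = 590/843 = 0.70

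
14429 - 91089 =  - 76660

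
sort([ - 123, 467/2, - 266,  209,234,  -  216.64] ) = [ - 266, - 216.64,  -  123,  209,467/2,234]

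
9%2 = 1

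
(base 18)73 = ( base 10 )129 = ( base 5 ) 1004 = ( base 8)201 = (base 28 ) 4h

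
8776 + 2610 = 11386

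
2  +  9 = 11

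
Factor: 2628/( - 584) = -2^( - 1 )*3^2 = - 9/2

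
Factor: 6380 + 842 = 7222  =  2^1*23^1*157^1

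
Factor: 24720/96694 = 12360/48347 = 2^3*3^1 * 5^1*13^( - 1) * 103^1 *3719^ ( - 1)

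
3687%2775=912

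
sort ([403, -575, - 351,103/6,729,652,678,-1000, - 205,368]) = [- 1000 , - 575,-351,-205,103/6, 368,403,652,678,729] 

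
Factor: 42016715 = 5^1*13^1*646411^1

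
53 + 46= 99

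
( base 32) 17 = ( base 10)39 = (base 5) 124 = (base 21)1I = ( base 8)47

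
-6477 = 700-7177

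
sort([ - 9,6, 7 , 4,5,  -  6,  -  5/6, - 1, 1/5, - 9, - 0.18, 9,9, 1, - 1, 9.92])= [-9, - 9,- 6,-1,  -  1, - 5/6, - 0.18,1/5 , 1,4, 5 , 6, 7, 9,9,9.92 ] 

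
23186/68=340 + 33/34 = 340.97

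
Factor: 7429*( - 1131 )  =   - 8402199 = - 3^1*13^1*17^1*  19^1*23^1 * 29^1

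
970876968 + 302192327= 1273069295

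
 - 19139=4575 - 23714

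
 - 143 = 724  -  867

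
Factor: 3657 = 3^1*23^1*53^1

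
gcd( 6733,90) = 1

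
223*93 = 20739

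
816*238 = 194208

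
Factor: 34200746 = 2^1*17100373^1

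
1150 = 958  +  192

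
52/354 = 26/177 = 0.15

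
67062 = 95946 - 28884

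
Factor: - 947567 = -47^1*20161^1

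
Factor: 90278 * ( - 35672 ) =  - 2^4 * 7^3*13^1*45139^1 = - 3220396816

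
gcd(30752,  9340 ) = 4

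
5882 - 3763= 2119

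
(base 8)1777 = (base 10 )1023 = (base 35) t8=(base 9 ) 1356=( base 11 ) 850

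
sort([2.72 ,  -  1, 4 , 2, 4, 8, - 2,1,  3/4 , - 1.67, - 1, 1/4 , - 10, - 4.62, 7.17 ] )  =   [ - 10, - 4.62, - 2 , - 1.67, - 1, - 1, 1/4,3/4,  1, 2, 2.72, 4, 4, 7.17, 8]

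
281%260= 21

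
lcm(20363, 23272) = 162904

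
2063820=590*3498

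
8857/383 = 8857/383  =  23.13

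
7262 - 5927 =1335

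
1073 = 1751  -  678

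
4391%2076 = 239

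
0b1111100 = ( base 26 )4k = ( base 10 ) 124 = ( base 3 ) 11121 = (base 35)3J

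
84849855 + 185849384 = 270699239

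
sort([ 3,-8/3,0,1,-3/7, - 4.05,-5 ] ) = [ - 5, - 4.05, - 8/3 ,-3/7,0,1,3 ]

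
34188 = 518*66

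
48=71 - 23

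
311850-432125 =  -  120275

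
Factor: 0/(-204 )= 0^1= 0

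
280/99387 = 280/99387 = 0.00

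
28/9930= 14/4965 = 0.00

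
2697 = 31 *87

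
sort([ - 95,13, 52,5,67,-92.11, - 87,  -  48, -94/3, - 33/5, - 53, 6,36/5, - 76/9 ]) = [ - 95, - 92.11, - 87, - 53, - 48, - 94/3, - 76/9, - 33/5,5,  6,  36/5,13,52, 67 ]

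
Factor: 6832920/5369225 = 2^3*3^1*5^( -1)*293^( - 1)*733^ ( - 1 ) * 56941^1  =  1366584/1073845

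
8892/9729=988/1081 =0.91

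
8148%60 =48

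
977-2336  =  -1359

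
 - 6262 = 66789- 73051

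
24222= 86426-62204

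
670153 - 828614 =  - 158461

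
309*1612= 498108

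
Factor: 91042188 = 2^2 * 3^1 * 23^1*329863^1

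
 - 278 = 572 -850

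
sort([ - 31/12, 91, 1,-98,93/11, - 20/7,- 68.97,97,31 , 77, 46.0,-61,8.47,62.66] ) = [ - 98,-68.97, - 61,-20/7, - 31/12,1,93/11, 8.47,31, 46.0, 62.66,77,  91, 97 ] 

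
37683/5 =37683/5  =  7536.60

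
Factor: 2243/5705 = 5^(-1)*7^( - 1)*163^( - 1)*2243^1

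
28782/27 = 1066=1066.00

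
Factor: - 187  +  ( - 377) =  - 2^2*3^1 * 47^1 = - 564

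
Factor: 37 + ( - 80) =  - 43 = - 43^1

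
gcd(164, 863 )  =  1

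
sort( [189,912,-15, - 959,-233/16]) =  [ - 959, - 15, - 233/16,  189, 912 ]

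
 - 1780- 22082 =  -  23862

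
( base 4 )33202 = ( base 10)994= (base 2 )1111100010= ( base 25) 1ej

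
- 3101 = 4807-7908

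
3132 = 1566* 2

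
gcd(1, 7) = 1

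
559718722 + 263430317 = 823149039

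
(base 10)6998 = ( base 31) 78N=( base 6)52222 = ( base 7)26255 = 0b1101101010110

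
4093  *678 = 2775054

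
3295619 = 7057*467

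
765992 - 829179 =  - 63187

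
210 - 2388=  - 2178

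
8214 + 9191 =17405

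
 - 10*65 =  - 650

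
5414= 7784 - 2370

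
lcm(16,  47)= 752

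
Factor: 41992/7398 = 20996/3699 = 2^2 * 3^ ( - 3) * 29^1* 137^( - 1)*181^1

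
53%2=1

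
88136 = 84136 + 4000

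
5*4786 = 23930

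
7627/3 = 7627/3   =  2542.33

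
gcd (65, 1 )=1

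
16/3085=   16/3085 = 0.01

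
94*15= 1410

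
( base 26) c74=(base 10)8298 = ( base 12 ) 4976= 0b10000001101010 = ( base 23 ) FFI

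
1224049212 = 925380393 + 298668819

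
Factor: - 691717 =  - 13^2*4093^1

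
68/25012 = 17/6253 = 0.00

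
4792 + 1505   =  6297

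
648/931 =648/931 = 0.70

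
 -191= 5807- 5998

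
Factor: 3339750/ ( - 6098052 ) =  - 556625/1016342 = -2^ (-1 )*5^3*61^1 * 73^1*508171^ (-1)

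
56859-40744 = 16115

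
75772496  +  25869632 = 101642128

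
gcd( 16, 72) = 8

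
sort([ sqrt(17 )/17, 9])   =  [sqrt ( 17)/17, 9 ] 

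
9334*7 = 65338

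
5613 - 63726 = -58113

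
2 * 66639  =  133278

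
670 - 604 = 66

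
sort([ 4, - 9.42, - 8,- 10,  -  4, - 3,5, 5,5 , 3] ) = [ - 10, - 9.42, - 8,- 4, - 3,3, 4,  5, 5, 5]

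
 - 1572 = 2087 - 3659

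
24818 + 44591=69409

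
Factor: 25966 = 2^1 * 12983^1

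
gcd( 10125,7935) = 15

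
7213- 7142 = 71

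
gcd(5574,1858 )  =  1858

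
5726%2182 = 1362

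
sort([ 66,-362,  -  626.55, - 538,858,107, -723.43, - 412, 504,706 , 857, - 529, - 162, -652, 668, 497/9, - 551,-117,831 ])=[ - 723.43 , - 652 , - 626.55,  -  551,-538,  -  529, - 412, - 362, - 162,-117, 497/9, 66,107, 504, 668,706, 831,857, 858]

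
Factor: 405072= 2^4 * 3^2*29^1 * 97^1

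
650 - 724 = -74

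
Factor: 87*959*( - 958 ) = -2^1*3^1*7^1*29^1*137^1 *479^1 = - 79928814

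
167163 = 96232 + 70931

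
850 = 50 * 17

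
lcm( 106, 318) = 318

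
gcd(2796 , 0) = 2796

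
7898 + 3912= 11810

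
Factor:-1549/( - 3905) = 5^( - 1)*11^( - 1 )*71^(-1) * 1549^1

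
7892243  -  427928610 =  - 420036367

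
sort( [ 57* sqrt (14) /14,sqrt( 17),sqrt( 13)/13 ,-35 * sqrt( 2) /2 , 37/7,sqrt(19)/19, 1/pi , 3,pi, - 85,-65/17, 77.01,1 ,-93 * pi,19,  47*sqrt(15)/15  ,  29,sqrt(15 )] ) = [-93*pi,-85,- 35 *sqrt(2 ) /2, -65/17, sqrt(19 )/19, sqrt(13)/13, 1/pi , 1,  3,pi,sqrt ( 15 ), sqrt( 17),37/7,47*sqrt(15 )/15,57*sqrt( 14 )/14,19, 29,77.01]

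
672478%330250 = 11978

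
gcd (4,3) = 1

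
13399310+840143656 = 853542966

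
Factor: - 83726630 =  - 2^1 * 5^1*13^1 * 644051^1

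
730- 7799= - 7069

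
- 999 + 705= - 294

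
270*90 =24300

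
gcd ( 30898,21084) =14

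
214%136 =78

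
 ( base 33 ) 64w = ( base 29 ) 7RS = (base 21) F3K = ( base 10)6698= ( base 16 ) 1A2A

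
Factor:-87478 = - 2^1*191^1* 229^1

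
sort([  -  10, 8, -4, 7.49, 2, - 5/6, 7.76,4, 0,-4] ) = [ - 10,  -  4, - 4, - 5/6,0, 2 , 4, 7.49, 7.76, 8]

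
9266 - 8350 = 916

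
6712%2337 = 2038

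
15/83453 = 15/83453 = 0.00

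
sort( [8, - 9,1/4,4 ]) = [- 9,1/4, 4,8 ]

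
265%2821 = 265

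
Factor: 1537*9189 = 14123493 = 3^2* 29^1 * 53^1*1021^1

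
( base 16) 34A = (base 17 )2F9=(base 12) 5a2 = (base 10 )842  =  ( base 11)6A6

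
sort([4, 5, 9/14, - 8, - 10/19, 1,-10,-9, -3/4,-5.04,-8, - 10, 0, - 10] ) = [ - 10,-10,-10, - 9, - 8, - 8, - 5.04,-3/4, - 10/19,0, 9/14, 1, 4,  5]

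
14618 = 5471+9147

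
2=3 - 1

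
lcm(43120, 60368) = 301840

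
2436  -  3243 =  -807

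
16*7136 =114176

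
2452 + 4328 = 6780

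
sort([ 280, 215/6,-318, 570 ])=[ - 318,215/6,280,570]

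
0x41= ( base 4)1001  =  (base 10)65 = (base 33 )1W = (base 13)50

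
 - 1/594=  - 1 + 593/594 = - 0.00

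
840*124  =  104160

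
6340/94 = 3170/47 = 67.45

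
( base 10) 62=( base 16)3e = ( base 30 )22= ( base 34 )1S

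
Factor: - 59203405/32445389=-5^1*347^1*631^ ( -1)*34123^1*51419^( - 1) 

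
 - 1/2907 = -1/2907 = -0.00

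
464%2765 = 464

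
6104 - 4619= 1485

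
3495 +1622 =5117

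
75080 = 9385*8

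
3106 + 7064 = 10170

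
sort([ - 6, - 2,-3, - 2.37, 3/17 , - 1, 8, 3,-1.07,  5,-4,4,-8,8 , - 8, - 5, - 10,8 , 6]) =[ - 10, - 8, - 8,-6, - 5, -4, - 3, - 2.37, - 2 , - 1.07, - 1,3/17,3,  4, 5 , 6,8,  8, 8 ]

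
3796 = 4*949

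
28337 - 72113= -43776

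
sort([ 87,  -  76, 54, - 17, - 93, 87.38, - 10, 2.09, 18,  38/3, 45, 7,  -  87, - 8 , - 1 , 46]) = [ - 93,-87, - 76, - 17, - 10, - 8 ,-1, 2.09,7,38/3,18, 45, 46,54, 87, 87.38 ]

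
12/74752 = 3/18688 = 0.00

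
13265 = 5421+7844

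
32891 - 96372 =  - 63481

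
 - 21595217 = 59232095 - 80827312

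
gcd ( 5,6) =1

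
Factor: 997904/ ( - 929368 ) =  - 124738/116171 = - 2^1*11^( - 1)*47^1*59^( - 1)*179^( - 1 ) * 1327^1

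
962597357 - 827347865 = 135249492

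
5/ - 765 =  - 1 + 152/153=- 0.01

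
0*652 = 0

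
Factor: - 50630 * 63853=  - 3232877390 = - 2^1*5^1*61^1*83^1*63853^1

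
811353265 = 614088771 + 197264494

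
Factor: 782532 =2^2*3^2*21737^1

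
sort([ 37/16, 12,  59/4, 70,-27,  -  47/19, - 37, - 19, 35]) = [ - 37, - 27, - 19, - 47/19,37/16,  12,59/4,35,  70]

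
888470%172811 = 24415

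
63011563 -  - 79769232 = 142780795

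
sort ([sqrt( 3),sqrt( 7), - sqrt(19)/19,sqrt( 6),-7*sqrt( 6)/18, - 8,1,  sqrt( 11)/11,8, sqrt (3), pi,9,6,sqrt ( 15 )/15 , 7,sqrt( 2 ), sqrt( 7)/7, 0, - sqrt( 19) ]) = [  -  8, - sqrt( 19),  -  7*sqrt(6) /18, - sqrt(19)/19,0,sqrt( 15) /15, sqrt( 11)/11,  sqrt( 7)/7 , 1,  sqrt(2 ),  sqrt( 3), sqrt ( 3),sqrt( 6) , sqrt(  7), pi, 6  ,  7,  8, 9 ]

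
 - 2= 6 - 8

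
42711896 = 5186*8236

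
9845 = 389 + 9456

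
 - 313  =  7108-7421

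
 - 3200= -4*800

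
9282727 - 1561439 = 7721288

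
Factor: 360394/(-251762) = -491/343 = - 7^( - 3)*491^1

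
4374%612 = 90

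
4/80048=1/20012 =0.00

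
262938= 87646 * 3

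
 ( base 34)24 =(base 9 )80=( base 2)1001000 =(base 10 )72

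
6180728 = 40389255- 34208527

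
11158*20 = 223160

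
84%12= 0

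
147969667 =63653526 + 84316141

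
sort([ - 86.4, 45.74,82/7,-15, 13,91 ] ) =[  -  86.4, - 15,82/7,13, 45.74,91] 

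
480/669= 160/223 = 0.72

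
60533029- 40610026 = 19923003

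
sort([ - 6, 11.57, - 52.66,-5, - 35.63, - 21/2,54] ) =[ - 52.66, - 35.63, - 21/2, - 6,-5, 11.57 , 54]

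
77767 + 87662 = 165429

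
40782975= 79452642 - 38669667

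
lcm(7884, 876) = 7884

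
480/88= 60/11 = 5.45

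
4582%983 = 650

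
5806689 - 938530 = 4868159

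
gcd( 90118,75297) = 1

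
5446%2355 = 736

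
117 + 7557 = 7674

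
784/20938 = 392/10469 = 0.04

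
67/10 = 67/10 = 6.70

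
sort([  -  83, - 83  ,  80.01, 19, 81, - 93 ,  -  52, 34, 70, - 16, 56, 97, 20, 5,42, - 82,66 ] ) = [ -93, - 83,-83,- 82, - 52,-16,5,19,20, 34,42 , 56, 66, 70, 80.01, 81, 97 ]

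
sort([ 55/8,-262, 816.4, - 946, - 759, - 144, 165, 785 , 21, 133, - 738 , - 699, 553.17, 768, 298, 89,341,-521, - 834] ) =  [-946, - 834 ,-759, - 738, - 699 , - 521, - 262, - 144, 55/8, 21, 89,133,165, 298, 341,  553.17, 768,785,  816.4 ] 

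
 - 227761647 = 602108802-829870449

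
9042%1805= 17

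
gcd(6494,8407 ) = 1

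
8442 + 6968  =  15410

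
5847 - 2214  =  3633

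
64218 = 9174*7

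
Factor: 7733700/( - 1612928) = - 2^(- 5 ) * 3^2*5^2*13^1*661^1*12601^( - 1 )= - 1933425/403232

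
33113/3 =11037 + 2/3 = 11037.67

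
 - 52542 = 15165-67707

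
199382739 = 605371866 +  - 405989127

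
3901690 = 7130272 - 3228582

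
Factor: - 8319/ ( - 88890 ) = 2^(-1)*5^( - 1)*47^1*59^1*2963^( - 1) = 2773/29630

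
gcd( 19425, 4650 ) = 75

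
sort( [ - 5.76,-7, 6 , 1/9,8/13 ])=[ - 7,  -  5.76, 1/9,8/13, 6]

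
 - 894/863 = -2 + 832/863=- 1.04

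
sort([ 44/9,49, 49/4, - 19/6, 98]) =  [-19/6, 44/9, 49/4,49, 98 ] 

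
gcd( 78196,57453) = 1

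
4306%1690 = 926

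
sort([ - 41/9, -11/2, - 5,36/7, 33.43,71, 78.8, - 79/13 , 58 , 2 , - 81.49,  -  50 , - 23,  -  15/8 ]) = [-81.49, - 50, - 23, - 79/13, - 11/2, - 5, - 41/9, - 15/8,2,36/7,33.43 , 58,71,78.8] 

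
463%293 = 170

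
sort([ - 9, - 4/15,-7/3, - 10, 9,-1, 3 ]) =[ - 10,-9, - 7/3, -1, - 4/15 , 3,9] 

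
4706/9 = 522 + 8/9 = 522.89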